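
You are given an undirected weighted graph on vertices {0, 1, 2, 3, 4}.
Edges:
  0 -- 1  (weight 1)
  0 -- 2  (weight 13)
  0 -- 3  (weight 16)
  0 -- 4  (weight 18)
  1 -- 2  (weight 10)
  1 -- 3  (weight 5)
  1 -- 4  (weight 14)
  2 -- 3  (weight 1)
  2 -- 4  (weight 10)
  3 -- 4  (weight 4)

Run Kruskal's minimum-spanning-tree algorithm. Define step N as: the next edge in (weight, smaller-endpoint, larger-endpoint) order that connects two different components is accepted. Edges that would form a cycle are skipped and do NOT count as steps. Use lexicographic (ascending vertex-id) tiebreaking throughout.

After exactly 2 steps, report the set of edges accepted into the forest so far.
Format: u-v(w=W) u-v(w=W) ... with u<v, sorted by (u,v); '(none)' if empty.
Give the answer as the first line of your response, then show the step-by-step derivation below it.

0-1(w=1) 2-3(w=1)

step 1: add edge 0-1 (w=1); MST = {0-1(w=1)}
step 2: add edge 2-3 (w=1); MST = {0-1(w=1) 2-3(w=1)}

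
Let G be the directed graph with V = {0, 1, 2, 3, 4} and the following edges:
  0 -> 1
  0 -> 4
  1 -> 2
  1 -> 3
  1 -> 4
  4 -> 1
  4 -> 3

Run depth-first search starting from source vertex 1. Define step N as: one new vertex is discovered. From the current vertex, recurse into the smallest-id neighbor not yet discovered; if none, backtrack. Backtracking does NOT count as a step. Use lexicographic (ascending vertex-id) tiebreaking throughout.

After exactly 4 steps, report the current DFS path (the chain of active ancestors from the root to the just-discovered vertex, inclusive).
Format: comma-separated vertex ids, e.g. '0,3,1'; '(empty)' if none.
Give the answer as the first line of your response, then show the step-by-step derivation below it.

1,4

step 1: discover 1; path=1; order=1
step 2: discover 2; path=1>2; order=1,2
step 3: discover 3; path=1>3; order=1,2,3
step 4: discover 4; path=1>4; order=1,2,3,4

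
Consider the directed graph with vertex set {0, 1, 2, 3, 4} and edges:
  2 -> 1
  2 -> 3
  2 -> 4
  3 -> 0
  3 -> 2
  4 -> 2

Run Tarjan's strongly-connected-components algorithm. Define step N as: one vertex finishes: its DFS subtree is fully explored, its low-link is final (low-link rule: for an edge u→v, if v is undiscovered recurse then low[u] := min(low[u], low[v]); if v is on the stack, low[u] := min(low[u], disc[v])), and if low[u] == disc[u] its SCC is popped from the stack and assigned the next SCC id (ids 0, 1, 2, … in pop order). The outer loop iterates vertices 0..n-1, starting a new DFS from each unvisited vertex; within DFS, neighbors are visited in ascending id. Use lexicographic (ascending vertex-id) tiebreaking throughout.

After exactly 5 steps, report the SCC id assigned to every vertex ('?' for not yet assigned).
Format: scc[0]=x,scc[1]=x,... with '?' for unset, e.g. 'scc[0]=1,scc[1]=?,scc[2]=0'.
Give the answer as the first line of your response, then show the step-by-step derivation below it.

scc[0]=0,scc[1]=1,scc[2]=2,scc[3]=2,scc[4]=2

step 1: low=(low[0]=0,low[1]=?,low[2]=?,low[3]=?,low[4]=?); scc=(scc[0]=0,scc[1]=?,scc[2]=?,scc[3]=?,scc[4]=?)
step 2: low=(low[0]=0,low[1]=1,low[2]=?,low[3]=?,low[4]=?); scc=(scc[0]=0,scc[1]=1,scc[2]=?,scc[3]=?,scc[4]=?)
step 3: low=(low[0]=0,low[1]=1,low[2]=2,low[3]=2,low[4]=?); scc=(scc[0]=0,scc[1]=1,scc[2]=?,scc[3]=?,scc[4]=?)
step 4: low=(low[0]=0,low[1]=1,low[2]=2,low[3]=2,low[4]=2); scc=(scc[0]=0,scc[1]=1,scc[2]=?,scc[3]=?,scc[4]=?)
step 5: low=(low[0]=0,low[1]=1,low[2]=2,low[3]=2,low[4]=2); scc=(scc[0]=0,scc[1]=1,scc[2]=2,scc[3]=2,scc[4]=2)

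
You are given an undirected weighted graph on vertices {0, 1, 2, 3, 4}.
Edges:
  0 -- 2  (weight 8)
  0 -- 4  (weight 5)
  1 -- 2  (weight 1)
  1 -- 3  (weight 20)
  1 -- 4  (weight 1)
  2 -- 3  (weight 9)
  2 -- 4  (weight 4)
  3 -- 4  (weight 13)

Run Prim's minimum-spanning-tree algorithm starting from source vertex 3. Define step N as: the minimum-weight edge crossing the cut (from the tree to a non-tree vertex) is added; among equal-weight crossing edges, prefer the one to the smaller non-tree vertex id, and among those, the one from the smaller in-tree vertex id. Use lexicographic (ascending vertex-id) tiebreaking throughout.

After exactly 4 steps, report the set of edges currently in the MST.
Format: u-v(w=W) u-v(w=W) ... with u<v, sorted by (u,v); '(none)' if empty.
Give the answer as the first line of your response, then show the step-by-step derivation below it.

0-4(w=5) 1-2(w=1) 1-4(w=1) 2-3(w=9)

step 1: add edge 2-3 (w=9); MST = {2-3(w=9)}
step 2: add edge 1-2 (w=1); MST = {1-2(w=1) 2-3(w=9)}
step 3: add edge 1-4 (w=1); MST = {1-2(w=1) 1-4(w=1) 2-3(w=9)}
step 4: add edge 0-4 (w=5); MST = {0-4(w=5) 1-2(w=1) 1-4(w=1) 2-3(w=9)}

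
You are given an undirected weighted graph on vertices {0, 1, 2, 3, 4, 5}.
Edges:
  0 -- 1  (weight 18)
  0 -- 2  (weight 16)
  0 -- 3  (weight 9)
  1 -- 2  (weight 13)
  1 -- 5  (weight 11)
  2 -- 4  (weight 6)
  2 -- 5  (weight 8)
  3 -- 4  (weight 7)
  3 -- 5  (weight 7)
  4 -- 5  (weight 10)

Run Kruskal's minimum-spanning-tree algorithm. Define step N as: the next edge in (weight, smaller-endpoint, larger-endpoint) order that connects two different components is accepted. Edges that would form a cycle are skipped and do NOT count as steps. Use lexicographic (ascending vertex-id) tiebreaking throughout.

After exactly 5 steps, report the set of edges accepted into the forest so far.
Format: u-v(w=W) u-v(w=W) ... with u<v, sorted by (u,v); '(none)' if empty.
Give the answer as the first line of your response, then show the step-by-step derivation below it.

0-3(w=9) 1-5(w=11) 2-4(w=6) 3-4(w=7) 3-5(w=7)

step 1: add edge 2-4 (w=6); MST = {2-4(w=6)}
step 2: add edge 3-4 (w=7); MST = {2-4(w=6) 3-4(w=7)}
step 3: add edge 3-5 (w=7); MST = {2-4(w=6) 3-4(w=7) 3-5(w=7)}
step 4: add edge 0-3 (w=9); MST = {0-3(w=9) 2-4(w=6) 3-4(w=7) 3-5(w=7)}
step 5: add edge 1-5 (w=11); MST = {0-3(w=9) 1-5(w=11) 2-4(w=6) 3-4(w=7) 3-5(w=7)}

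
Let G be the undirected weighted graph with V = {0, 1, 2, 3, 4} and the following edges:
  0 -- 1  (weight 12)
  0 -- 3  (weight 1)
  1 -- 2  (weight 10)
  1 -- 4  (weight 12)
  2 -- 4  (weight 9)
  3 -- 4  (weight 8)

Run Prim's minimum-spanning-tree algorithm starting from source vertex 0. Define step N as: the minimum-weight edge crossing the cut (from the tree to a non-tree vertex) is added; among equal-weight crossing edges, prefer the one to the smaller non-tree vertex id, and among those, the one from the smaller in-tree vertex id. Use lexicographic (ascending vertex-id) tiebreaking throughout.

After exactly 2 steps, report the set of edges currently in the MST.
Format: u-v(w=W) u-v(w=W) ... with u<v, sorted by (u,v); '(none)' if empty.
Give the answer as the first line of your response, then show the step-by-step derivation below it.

0-3(w=1) 3-4(w=8)

step 1: add edge 0-3 (w=1); MST = {0-3(w=1)}
step 2: add edge 3-4 (w=8); MST = {0-3(w=1) 3-4(w=8)}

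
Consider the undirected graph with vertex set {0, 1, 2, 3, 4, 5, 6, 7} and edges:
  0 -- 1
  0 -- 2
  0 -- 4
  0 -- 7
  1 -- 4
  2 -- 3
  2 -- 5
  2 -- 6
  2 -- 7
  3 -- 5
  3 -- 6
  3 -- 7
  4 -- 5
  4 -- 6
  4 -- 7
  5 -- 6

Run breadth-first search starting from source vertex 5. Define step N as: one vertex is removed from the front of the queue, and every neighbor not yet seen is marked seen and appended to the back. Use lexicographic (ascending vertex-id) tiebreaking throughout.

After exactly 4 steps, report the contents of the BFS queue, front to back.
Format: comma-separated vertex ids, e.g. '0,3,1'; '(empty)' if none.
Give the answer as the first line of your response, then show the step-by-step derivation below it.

6,0,7,1

step 1: dequeue 5; queue=[2,3,4,6]; order=5
step 2: dequeue 2; queue=[3,4,6,0,7]; order=5,2
step 3: dequeue 3; queue=[4,6,0,7]; order=5,2,3
step 4: dequeue 4; queue=[6,0,7,1]; order=5,2,3,4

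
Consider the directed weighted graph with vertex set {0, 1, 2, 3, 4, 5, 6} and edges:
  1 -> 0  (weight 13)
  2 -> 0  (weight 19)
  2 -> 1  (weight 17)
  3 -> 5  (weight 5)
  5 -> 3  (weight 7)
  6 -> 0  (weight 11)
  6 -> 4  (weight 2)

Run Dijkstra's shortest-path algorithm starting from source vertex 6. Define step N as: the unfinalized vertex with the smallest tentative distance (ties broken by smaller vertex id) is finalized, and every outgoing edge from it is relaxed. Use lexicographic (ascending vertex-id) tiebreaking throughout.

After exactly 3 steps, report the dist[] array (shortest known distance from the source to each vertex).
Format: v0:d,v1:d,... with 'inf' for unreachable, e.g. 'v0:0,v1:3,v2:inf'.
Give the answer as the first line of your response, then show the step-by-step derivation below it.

v0:11,v1:inf,v2:inf,v3:inf,v4:2,v5:inf,v6:0

step 1: dist = v0:11,v1:inf,v2:inf,v3:inf,v4:2,v5:inf,v6:0
step 2: dist = v0:11,v1:inf,v2:inf,v3:inf,v4:2,v5:inf,v6:0
step 3: dist = v0:11,v1:inf,v2:inf,v3:inf,v4:2,v5:inf,v6:0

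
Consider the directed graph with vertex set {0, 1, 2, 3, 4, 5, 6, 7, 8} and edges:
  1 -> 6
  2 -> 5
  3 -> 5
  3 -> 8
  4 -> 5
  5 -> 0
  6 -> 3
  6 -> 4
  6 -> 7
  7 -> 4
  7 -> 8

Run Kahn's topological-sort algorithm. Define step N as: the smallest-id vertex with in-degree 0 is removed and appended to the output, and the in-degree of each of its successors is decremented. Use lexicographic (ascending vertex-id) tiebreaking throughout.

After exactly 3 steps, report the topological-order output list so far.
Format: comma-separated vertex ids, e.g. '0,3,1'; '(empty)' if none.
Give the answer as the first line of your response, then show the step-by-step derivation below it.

1,2,6

step 1: output 1; order=[1]; indeg=(1,0,0,1,2,3,0,1,2)
step 2: output 2; order=[1,2]; indeg=(1,0,0,1,2,2,0,1,2)
step 3: output 6; order=[1,2,6]; indeg=(1,0,0,0,1,2,0,0,2)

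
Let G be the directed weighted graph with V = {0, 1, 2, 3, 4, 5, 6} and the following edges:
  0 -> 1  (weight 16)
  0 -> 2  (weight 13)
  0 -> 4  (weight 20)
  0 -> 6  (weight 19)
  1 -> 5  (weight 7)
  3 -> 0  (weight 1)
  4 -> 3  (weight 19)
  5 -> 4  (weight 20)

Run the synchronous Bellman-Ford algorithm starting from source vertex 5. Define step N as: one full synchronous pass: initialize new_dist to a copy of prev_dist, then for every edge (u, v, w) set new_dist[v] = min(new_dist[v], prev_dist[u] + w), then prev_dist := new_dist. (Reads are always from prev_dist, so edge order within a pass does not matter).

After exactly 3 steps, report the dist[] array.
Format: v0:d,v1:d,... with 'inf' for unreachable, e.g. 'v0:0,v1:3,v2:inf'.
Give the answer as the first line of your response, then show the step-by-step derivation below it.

v0:40,v1:inf,v2:inf,v3:39,v4:20,v5:0,v6:inf

step 1: dist = v0:inf,v1:inf,v2:inf,v3:inf,v4:20,v5:0,v6:inf
step 2: dist = v0:inf,v1:inf,v2:inf,v3:39,v4:20,v5:0,v6:inf
step 3: dist = v0:40,v1:inf,v2:inf,v3:39,v4:20,v5:0,v6:inf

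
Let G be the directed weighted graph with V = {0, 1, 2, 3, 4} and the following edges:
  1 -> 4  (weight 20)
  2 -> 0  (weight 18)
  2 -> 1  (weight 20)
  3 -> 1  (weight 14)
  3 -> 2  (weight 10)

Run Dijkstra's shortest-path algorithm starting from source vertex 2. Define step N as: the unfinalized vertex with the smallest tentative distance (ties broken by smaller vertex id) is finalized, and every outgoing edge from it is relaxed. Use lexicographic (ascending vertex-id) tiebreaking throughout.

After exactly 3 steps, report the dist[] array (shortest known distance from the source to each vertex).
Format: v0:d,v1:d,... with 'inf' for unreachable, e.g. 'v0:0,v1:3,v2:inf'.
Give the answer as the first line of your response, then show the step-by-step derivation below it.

v0:18,v1:20,v2:0,v3:inf,v4:40

step 1: dist = v0:18,v1:20,v2:0,v3:inf,v4:inf
step 2: dist = v0:18,v1:20,v2:0,v3:inf,v4:inf
step 3: dist = v0:18,v1:20,v2:0,v3:inf,v4:40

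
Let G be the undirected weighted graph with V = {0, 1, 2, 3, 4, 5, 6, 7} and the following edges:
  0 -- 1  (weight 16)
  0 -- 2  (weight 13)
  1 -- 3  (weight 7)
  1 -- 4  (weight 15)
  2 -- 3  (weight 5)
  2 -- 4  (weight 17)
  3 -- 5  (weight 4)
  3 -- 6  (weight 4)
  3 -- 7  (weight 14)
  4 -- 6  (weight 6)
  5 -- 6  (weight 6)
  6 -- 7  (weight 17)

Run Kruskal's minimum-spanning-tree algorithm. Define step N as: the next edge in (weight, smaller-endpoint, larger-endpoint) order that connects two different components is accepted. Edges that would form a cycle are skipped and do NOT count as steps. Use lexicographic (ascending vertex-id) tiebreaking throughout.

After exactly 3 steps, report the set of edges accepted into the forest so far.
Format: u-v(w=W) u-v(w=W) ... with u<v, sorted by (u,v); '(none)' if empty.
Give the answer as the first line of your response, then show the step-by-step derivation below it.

2-3(w=5) 3-5(w=4) 3-6(w=4)

step 1: add edge 3-5 (w=4); MST = {3-5(w=4)}
step 2: add edge 3-6 (w=4); MST = {3-5(w=4) 3-6(w=4)}
step 3: add edge 2-3 (w=5); MST = {2-3(w=5) 3-5(w=4) 3-6(w=4)}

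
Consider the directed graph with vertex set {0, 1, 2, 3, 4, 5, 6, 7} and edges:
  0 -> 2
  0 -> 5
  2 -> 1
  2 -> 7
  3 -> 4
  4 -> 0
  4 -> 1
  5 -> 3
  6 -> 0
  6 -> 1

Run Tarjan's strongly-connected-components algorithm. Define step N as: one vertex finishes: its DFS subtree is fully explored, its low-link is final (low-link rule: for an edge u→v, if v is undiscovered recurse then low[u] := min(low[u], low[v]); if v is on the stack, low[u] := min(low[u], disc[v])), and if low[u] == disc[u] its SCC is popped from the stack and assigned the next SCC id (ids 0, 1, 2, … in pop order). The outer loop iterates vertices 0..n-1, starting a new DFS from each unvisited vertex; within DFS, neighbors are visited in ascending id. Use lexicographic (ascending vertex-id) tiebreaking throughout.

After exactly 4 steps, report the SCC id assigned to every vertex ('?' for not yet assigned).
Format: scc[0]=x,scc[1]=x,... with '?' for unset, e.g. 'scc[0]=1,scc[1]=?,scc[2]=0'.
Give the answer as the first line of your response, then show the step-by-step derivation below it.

scc[0]=?,scc[1]=0,scc[2]=2,scc[3]=?,scc[4]=?,scc[5]=?,scc[6]=?,scc[7]=1

step 1: low=(low[0]=0,low[1]=2,low[2]=1,low[3]=?,low[4]=?,low[5]=?,low[6]=?,low[7]=?); scc=(scc[0]=?,scc[1]=0,scc[2]=?,scc[3]=?,scc[4]=?,scc[5]=?,scc[6]=?,scc[7]=?)
step 2: low=(low[0]=0,low[1]=2,low[2]=1,low[3]=?,low[4]=?,low[5]=?,low[6]=?,low[7]=3); scc=(scc[0]=?,scc[1]=0,scc[2]=?,scc[3]=?,scc[4]=?,scc[5]=?,scc[6]=?,scc[7]=1)
step 3: low=(low[0]=0,low[1]=2,low[2]=1,low[3]=?,low[4]=?,low[5]=?,low[6]=?,low[7]=3); scc=(scc[0]=?,scc[1]=0,scc[2]=2,scc[3]=?,scc[4]=?,scc[5]=?,scc[6]=?,scc[7]=1)
step 4: low=(low[0]=0,low[1]=2,low[2]=1,low[3]=5,low[4]=0,low[5]=4,low[6]=?,low[7]=3); scc=(scc[0]=?,scc[1]=0,scc[2]=2,scc[3]=?,scc[4]=?,scc[5]=?,scc[6]=?,scc[7]=1)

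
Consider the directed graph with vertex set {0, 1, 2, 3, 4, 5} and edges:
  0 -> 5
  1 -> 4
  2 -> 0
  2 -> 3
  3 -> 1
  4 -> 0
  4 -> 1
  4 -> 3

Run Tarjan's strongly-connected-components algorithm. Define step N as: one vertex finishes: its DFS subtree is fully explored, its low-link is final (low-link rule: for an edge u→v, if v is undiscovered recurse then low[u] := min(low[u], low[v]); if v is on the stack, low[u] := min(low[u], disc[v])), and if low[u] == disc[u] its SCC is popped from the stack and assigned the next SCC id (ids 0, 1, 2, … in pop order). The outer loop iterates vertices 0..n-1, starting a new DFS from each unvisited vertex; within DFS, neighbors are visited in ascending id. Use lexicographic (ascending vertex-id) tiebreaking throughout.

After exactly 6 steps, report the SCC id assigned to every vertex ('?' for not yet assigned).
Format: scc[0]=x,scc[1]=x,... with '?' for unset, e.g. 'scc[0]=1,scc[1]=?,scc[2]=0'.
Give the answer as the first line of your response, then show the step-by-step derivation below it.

scc[0]=1,scc[1]=2,scc[2]=3,scc[3]=2,scc[4]=2,scc[5]=0

step 1: low=(low[0]=0,low[1]=?,low[2]=?,low[3]=?,low[4]=?,low[5]=1); scc=(scc[0]=?,scc[1]=?,scc[2]=?,scc[3]=?,scc[4]=?,scc[5]=0)
step 2: low=(low[0]=0,low[1]=?,low[2]=?,low[3]=?,low[4]=?,low[5]=1); scc=(scc[0]=1,scc[1]=?,scc[2]=?,scc[3]=?,scc[4]=?,scc[5]=0)
step 3: low=(low[0]=0,low[1]=2,low[2]=?,low[3]=2,low[4]=2,low[5]=1); scc=(scc[0]=1,scc[1]=?,scc[2]=?,scc[3]=?,scc[4]=?,scc[5]=0)
step 4: low=(low[0]=0,low[1]=2,low[2]=?,low[3]=2,low[4]=2,low[5]=1); scc=(scc[0]=1,scc[1]=?,scc[2]=?,scc[3]=?,scc[4]=?,scc[5]=0)
step 5: low=(low[0]=0,low[1]=2,low[2]=?,low[3]=2,low[4]=2,low[5]=1); scc=(scc[0]=1,scc[1]=2,scc[2]=?,scc[3]=2,scc[4]=2,scc[5]=0)
step 6: low=(low[0]=0,low[1]=2,low[2]=5,low[3]=2,low[4]=2,low[5]=1); scc=(scc[0]=1,scc[1]=2,scc[2]=3,scc[3]=2,scc[4]=2,scc[5]=0)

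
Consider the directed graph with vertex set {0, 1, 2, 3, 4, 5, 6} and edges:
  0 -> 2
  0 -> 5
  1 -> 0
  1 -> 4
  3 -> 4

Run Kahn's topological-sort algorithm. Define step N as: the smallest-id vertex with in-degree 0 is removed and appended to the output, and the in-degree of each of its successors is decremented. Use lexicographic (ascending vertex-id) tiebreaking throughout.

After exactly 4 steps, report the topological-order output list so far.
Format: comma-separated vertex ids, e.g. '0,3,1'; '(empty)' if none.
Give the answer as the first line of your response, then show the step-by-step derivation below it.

1,0,2,3

step 1: output 1; order=[1]; indeg=(0,0,1,0,1,1,0)
step 2: output 0; order=[1,0]; indeg=(0,0,0,0,1,0,0)
step 3: output 2; order=[1,0,2]; indeg=(0,0,0,0,1,0,0)
step 4: output 3; order=[1,0,2,3]; indeg=(0,0,0,0,0,0,0)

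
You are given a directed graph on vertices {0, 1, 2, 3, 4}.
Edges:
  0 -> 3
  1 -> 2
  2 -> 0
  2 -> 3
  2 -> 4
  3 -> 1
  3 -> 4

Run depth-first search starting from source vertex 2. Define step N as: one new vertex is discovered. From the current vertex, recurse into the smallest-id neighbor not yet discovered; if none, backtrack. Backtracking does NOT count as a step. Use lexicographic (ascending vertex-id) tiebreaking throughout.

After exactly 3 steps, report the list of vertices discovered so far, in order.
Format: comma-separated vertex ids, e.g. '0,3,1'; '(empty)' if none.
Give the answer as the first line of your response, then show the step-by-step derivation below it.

2,0,3

step 1: discover 2; path=2; order=2
step 2: discover 0; path=2>0; order=2,0
step 3: discover 3; path=2>0>3; order=2,0,3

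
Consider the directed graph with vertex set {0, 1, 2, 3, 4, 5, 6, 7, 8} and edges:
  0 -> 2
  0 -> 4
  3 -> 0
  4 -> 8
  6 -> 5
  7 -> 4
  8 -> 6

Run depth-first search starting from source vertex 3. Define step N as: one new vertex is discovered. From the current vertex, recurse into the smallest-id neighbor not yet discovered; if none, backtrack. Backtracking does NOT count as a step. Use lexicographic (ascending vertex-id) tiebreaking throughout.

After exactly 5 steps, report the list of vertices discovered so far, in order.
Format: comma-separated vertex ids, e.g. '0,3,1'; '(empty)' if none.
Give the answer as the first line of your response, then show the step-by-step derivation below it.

3,0,2,4,8

step 1: discover 3; path=3; order=3
step 2: discover 0; path=3>0; order=3,0
step 3: discover 2; path=3>0>2; order=3,0,2
step 4: discover 4; path=3>0>4; order=3,0,2,4
step 5: discover 8; path=3>0>4>8; order=3,0,2,4,8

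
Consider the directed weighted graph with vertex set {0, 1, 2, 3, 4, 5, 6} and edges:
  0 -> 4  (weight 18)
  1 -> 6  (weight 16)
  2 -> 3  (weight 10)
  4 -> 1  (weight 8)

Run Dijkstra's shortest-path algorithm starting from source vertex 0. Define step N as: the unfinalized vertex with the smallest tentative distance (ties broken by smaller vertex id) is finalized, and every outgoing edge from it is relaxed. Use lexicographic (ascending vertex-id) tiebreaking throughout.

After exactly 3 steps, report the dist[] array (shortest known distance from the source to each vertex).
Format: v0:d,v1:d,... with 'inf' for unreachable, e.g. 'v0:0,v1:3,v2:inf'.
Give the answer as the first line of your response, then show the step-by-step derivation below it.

v0:0,v1:26,v2:inf,v3:inf,v4:18,v5:inf,v6:42

step 1: dist = v0:0,v1:inf,v2:inf,v3:inf,v4:18,v5:inf,v6:inf
step 2: dist = v0:0,v1:26,v2:inf,v3:inf,v4:18,v5:inf,v6:inf
step 3: dist = v0:0,v1:26,v2:inf,v3:inf,v4:18,v5:inf,v6:42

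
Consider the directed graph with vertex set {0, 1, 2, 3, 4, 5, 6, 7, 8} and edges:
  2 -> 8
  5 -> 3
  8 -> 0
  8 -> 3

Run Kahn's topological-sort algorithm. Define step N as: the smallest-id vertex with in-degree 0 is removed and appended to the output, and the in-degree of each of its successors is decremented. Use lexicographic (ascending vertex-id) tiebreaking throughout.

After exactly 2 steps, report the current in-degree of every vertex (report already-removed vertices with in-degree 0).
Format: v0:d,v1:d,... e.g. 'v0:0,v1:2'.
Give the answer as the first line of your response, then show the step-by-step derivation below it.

v0:1,v1:0,v2:0,v3:2,v4:0,v5:0,v6:0,v7:0,v8:0

step 1: output 1; order=[1]; indeg=(1,0,0,2,0,0,0,0,1)
step 2: output 2; order=[1,2]; indeg=(1,0,0,2,0,0,0,0,0)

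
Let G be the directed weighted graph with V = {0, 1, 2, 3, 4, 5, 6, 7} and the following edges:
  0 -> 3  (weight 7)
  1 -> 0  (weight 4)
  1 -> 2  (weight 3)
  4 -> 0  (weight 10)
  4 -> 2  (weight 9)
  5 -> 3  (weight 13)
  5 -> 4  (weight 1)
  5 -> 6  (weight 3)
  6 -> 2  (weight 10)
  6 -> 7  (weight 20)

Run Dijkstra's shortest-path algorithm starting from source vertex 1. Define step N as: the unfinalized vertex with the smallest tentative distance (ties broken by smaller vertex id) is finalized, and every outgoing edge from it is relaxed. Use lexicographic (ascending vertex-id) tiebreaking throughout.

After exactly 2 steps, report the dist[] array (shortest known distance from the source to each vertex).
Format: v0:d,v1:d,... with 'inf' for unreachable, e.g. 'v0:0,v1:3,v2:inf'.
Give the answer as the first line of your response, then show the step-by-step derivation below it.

v0:4,v1:0,v2:3,v3:inf,v4:inf,v5:inf,v6:inf,v7:inf

step 1: dist = v0:4,v1:0,v2:3,v3:inf,v4:inf,v5:inf,v6:inf,v7:inf
step 2: dist = v0:4,v1:0,v2:3,v3:inf,v4:inf,v5:inf,v6:inf,v7:inf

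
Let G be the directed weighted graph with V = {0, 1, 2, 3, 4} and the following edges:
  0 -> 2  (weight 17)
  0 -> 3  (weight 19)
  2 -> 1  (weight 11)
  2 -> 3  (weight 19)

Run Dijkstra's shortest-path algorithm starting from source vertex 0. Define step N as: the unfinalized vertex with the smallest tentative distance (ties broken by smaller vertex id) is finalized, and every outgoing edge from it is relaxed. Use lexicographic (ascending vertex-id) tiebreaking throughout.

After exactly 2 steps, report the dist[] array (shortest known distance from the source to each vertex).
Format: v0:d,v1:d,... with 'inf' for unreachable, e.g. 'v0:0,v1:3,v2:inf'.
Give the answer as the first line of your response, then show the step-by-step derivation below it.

v0:0,v1:28,v2:17,v3:19,v4:inf

step 1: dist = v0:0,v1:inf,v2:17,v3:19,v4:inf
step 2: dist = v0:0,v1:28,v2:17,v3:19,v4:inf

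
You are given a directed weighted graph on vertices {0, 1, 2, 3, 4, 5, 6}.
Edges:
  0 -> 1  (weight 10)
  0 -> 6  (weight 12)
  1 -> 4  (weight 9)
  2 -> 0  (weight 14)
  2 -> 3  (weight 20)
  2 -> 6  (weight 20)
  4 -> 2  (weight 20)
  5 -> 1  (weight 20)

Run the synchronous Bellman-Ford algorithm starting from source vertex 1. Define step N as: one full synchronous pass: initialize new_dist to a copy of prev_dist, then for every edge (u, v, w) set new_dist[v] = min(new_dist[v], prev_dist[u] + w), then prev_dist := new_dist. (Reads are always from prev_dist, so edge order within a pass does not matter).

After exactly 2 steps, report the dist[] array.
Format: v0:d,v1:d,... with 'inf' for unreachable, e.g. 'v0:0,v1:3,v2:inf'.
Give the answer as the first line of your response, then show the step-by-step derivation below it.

v0:inf,v1:0,v2:29,v3:inf,v4:9,v5:inf,v6:inf

step 1: dist = v0:inf,v1:0,v2:inf,v3:inf,v4:9,v5:inf,v6:inf
step 2: dist = v0:inf,v1:0,v2:29,v3:inf,v4:9,v5:inf,v6:inf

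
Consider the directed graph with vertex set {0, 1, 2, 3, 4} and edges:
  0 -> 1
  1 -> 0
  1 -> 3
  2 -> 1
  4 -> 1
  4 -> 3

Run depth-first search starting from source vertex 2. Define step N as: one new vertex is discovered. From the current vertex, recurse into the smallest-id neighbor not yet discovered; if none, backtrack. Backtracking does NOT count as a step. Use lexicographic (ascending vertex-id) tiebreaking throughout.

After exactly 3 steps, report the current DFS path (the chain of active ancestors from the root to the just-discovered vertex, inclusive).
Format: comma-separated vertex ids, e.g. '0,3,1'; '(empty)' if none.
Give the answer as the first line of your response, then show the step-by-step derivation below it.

2,1,0

step 1: discover 2; path=2; order=2
step 2: discover 1; path=2>1; order=2,1
step 3: discover 0; path=2>1>0; order=2,1,0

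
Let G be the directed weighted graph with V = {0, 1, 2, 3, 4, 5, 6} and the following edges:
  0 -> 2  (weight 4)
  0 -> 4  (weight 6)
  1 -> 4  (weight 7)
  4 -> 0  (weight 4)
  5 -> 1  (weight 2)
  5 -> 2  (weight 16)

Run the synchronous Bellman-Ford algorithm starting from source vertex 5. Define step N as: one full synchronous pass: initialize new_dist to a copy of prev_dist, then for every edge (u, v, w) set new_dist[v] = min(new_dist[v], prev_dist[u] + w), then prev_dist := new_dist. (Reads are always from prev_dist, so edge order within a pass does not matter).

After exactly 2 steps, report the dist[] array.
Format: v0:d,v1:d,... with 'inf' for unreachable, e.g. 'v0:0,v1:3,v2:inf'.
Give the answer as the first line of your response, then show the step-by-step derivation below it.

v0:inf,v1:2,v2:16,v3:inf,v4:9,v5:0,v6:inf

step 1: dist = v0:inf,v1:2,v2:16,v3:inf,v4:inf,v5:0,v6:inf
step 2: dist = v0:inf,v1:2,v2:16,v3:inf,v4:9,v5:0,v6:inf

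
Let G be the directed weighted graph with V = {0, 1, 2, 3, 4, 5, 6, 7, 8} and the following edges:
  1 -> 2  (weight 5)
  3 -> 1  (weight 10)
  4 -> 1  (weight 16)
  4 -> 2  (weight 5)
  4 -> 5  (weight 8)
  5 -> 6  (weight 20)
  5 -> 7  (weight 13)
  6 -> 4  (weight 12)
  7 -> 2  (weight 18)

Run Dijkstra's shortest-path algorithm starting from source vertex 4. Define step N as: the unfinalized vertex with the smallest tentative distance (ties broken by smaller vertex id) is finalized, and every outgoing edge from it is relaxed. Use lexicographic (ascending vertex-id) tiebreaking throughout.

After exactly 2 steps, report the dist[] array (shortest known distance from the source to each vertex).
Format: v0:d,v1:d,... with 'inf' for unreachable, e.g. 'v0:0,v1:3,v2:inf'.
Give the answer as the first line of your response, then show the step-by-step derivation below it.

v0:inf,v1:16,v2:5,v3:inf,v4:0,v5:8,v6:inf,v7:inf,v8:inf

step 1: dist = v0:inf,v1:16,v2:5,v3:inf,v4:0,v5:8,v6:inf,v7:inf,v8:inf
step 2: dist = v0:inf,v1:16,v2:5,v3:inf,v4:0,v5:8,v6:inf,v7:inf,v8:inf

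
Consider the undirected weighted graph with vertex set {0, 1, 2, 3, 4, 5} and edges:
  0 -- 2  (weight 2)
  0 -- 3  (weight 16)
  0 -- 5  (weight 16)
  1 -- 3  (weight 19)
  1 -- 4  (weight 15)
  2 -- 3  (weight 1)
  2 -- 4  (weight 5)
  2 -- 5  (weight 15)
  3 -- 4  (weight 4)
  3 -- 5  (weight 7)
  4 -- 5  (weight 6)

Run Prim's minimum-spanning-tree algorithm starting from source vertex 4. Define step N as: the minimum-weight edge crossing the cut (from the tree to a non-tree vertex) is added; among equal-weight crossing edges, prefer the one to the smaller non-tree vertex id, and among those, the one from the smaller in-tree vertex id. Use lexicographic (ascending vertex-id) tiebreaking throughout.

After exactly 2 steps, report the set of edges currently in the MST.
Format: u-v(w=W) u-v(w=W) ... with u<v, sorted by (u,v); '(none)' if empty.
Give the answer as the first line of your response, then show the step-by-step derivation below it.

2-3(w=1) 3-4(w=4)

step 1: add edge 3-4 (w=4); MST = {3-4(w=4)}
step 2: add edge 2-3 (w=1); MST = {2-3(w=1) 3-4(w=4)}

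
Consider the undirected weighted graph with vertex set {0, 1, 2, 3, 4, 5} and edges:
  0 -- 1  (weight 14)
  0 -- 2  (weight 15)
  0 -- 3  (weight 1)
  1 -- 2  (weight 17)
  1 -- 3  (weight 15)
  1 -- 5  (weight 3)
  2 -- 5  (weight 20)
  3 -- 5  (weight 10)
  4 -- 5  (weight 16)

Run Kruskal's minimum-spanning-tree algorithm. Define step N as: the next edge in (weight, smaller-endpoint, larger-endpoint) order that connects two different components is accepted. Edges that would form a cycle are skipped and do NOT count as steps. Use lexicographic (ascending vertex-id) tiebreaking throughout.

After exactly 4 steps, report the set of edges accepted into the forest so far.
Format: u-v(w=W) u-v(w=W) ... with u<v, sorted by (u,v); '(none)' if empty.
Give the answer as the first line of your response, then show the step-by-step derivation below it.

0-2(w=15) 0-3(w=1) 1-5(w=3) 3-5(w=10)

step 1: add edge 0-3 (w=1); MST = {0-3(w=1)}
step 2: add edge 1-5 (w=3); MST = {0-3(w=1) 1-5(w=3)}
step 3: add edge 3-5 (w=10); MST = {0-3(w=1) 1-5(w=3) 3-5(w=10)}
step 4: add edge 0-2 (w=15); MST = {0-2(w=15) 0-3(w=1) 1-5(w=3) 3-5(w=10)}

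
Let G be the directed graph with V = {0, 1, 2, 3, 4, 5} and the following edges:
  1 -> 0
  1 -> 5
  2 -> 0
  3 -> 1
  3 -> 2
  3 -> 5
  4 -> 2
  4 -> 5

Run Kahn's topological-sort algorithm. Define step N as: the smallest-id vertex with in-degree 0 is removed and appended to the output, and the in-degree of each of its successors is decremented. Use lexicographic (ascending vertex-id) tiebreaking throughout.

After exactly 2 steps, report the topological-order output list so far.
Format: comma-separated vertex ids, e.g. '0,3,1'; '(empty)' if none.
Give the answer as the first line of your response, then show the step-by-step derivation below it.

3,1

step 1: output 3; order=[3]; indeg=(2,0,1,0,0,2)
step 2: output 1; order=[3,1]; indeg=(1,0,1,0,0,1)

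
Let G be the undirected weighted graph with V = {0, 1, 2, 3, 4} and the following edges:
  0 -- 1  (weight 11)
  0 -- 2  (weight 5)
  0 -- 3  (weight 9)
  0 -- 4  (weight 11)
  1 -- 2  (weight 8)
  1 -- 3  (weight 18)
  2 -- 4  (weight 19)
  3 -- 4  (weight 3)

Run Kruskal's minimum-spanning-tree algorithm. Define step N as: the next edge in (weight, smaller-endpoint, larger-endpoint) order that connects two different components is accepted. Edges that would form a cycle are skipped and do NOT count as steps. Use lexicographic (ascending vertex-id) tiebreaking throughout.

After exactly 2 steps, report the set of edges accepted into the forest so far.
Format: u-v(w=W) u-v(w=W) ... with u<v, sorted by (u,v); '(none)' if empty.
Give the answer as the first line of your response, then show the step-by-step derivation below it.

0-2(w=5) 3-4(w=3)

step 1: add edge 3-4 (w=3); MST = {3-4(w=3)}
step 2: add edge 0-2 (w=5); MST = {0-2(w=5) 3-4(w=3)}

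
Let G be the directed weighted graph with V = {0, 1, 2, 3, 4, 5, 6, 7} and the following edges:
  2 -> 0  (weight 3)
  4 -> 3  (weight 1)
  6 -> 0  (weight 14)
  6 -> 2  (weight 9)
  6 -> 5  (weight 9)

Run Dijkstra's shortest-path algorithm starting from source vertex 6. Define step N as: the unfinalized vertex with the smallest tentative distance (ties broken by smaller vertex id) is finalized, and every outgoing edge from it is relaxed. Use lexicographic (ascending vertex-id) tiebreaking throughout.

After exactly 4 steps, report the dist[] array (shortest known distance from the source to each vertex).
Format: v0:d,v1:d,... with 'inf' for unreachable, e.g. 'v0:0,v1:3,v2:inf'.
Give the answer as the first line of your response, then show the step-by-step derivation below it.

v0:12,v1:inf,v2:9,v3:inf,v4:inf,v5:9,v6:0,v7:inf

step 1: dist = v0:14,v1:inf,v2:9,v3:inf,v4:inf,v5:9,v6:0,v7:inf
step 2: dist = v0:12,v1:inf,v2:9,v3:inf,v4:inf,v5:9,v6:0,v7:inf
step 3: dist = v0:12,v1:inf,v2:9,v3:inf,v4:inf,v5:9,v6:0,v7:inf
step 4: dist = v0:12,v1:inf,v2:9,v3:inf,v4:inf,v5:9,v6:0,v7:inf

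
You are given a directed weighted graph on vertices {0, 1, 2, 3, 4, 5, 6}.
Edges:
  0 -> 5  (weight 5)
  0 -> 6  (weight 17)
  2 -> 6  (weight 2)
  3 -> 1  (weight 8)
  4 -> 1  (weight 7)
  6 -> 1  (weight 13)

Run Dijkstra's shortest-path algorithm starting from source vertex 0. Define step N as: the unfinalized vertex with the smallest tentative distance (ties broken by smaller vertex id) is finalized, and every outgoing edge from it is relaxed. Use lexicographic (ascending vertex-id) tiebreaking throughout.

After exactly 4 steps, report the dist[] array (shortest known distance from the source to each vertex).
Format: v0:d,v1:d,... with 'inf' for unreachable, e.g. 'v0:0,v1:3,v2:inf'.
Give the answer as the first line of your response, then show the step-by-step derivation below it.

v0:0,v1:30,v2:inf,v3:inf,v4:inf,v5:5,v6:17

step 1: dist = v0:0,v1:inf,v2:inf,v3:inf,v4:inf,v5:5,v6:17
step 2: dist = v0:0,v1:inf,v2:inf,v3:inf,v4:inf,v5:5,v6:17
step 3: dist = v0:0,v1:30,v2:inf,v3:inf,v4:inf,v5:5,v6:17
step 4: dist = v0:0,v1:30,v2:inf,v3:inf,v4:inf,v5:5,v6:17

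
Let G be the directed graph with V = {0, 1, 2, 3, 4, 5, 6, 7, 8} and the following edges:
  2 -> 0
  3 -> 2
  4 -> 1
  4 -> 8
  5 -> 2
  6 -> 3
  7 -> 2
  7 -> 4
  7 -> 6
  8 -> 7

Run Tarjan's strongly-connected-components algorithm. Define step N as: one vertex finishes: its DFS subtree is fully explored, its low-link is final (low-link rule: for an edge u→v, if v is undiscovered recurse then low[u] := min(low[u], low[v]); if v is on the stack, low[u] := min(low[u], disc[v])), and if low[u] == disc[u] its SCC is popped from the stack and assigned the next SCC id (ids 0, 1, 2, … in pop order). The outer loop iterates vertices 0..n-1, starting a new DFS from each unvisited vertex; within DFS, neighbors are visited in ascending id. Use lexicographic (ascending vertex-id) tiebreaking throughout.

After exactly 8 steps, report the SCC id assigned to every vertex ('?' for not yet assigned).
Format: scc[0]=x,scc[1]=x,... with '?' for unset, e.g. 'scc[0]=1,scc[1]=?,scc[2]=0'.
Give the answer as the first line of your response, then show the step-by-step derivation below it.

scc[0]=0,scc[1]=1,scc[2]=2,scc[3]=3,scc[4]=5,scc[5]=?,scc[6]=4,scc[7]=5,scc[8]=5

step 1: low=(low[0]=0,low[1]=?,low[2]=?,low[3]=?,low[4]=?,low[5]=?,low[6]=?,low[7]=?,low[8]=?); scc=(scc[0]=0,scc[1]=?,scc[2]=?,scc[3]=?,scc[4]=?,scc[5]=?,scc[6]=?,scc[7]=?,scc[8]=?)
step 2: low=(low[0]=0,low[1]=1,low[2]=?,low[3]=?,low[4]=?,low[5]=?,low[6]=?,low[7]=?,low[8]=?); scc=(scc[0]=0,scc[1]=1,scc[2]=?,scc[3]=?,scc[4]=?,scc[5]=?,scc[6]=?,scc[7]=?,scc[8]=?)
step 3: low=(low[0]=0,low[1]=1,low[2]=2,low[3]=?,low[4]=?,low[5]=?,low[6]=?,low[7]=?,low[8]=?); scc=(scc[0]=0,scc[1]=1,scc[2]=2,scc[3]=?,scc[4]=?,scc[5]=?,scc[6]=?,scc[7]=?,scc[8]=?)
step 4: low=(low[0]=0,low[1]=1,low[2]=2,low[3]=3,low[4]=?,low[5]=?,low[6]=?,low[7]=?,low[8]=?); scc=(scc[0]=0,scc[1]=1,scc[2]=2,scc[3]=3,scc[4]=?,scc[5]=?,scc[6]=?,scc[7]=?,scc[8]=?)
step 5: low=(low[0]=0,low[1]=1,low[2]=2,low[3]=3,low[4]=4,low[5]=?,low[6]=7,low[7]=4,low[8]=5); scc=(scc[0]=0,scc[1]=1,scc[2]=2,scc[3]=3,scc[4]=?,scc[5]=?,scc[6]=4,scc[7]=?,scc[8]=?)
step 6: low=(low[0]=0,low[1]=1,low[2]=2,low[3]=3,low[4]=4,low[5]=?,low[6]=7,low[7]=4,low[8]=5); scc=(scc[0]=0,scc[1]=1,scc[2]=2,scc[3]=3,scc[4]=?,scc[5]=?,scc[6]=4,scc[7]=?,scc[8]=?)
step 7: low=(low[0]=0,low[1]=1,low[2]=2,low[3]=3,low[4]=4,low[5]=?,low[6]=7,low[7]=4,low[8]=4); scc=(scc[0]=0,scc[1]=1,scc[2]=2,scc[3]=3,scc[4]=?,scc[5]=?,scc[6]=4,scc[7]=?,scc[8]=?)
step 8: low=(low[0]=0,low[1]=1,low[2]=2,low[3]=3,low[4]=4,low[5]=?,low[6]=7,low[7]=4,low[8]=4); scc=(scc[0]=0,scc[1]=1,scc[2]=2,scc[3]=3,scc[4]=5,scc[5]=?,scc[6]=4,scc[7]=5,scc[8]=5)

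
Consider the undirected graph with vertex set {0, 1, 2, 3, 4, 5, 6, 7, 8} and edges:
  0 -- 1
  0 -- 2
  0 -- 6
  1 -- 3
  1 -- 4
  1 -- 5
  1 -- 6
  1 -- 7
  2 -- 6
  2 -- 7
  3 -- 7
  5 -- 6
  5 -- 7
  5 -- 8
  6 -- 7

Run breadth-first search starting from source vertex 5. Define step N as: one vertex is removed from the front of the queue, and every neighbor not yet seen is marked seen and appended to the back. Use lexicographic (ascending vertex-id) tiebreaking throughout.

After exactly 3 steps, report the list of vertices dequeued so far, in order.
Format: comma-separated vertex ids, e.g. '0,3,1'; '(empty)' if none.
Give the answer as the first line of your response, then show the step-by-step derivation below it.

5,1,6

step 1: dequeue 5; queue=[1,6,7,8]; order=5
step 2: dequeue 1; queue=[6,7,8,0,3,4]; order=5,1
step 3: dequeue 6; queue=[7,8,0,3,4,2]; order=5,1,6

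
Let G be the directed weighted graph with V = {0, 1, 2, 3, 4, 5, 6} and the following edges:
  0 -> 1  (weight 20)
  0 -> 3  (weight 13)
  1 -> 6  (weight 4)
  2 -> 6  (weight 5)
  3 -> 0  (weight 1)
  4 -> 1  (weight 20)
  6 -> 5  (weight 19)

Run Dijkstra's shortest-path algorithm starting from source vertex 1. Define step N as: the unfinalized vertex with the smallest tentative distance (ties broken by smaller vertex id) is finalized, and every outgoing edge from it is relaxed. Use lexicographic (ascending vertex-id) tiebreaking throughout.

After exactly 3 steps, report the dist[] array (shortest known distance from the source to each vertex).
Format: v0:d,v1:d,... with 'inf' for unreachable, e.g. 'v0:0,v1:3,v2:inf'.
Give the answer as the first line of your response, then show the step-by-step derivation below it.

v0:inf,v1:0,v2:inf,v3:inf,v4:inf,v5:23,v6:4

step 1: dist = v0:inf,v1:0,v2:inf,v3:inf,v4:inf,v5:inf,v6:4
step 2: dist = v0:inf,v1:0,v2:inf,v3:inf,v4:inf,v5:23,v6:4
step 3: dist = v0:inf,v1:0,v2:inf,v3:inf,v4:inf,v5:23,v6:4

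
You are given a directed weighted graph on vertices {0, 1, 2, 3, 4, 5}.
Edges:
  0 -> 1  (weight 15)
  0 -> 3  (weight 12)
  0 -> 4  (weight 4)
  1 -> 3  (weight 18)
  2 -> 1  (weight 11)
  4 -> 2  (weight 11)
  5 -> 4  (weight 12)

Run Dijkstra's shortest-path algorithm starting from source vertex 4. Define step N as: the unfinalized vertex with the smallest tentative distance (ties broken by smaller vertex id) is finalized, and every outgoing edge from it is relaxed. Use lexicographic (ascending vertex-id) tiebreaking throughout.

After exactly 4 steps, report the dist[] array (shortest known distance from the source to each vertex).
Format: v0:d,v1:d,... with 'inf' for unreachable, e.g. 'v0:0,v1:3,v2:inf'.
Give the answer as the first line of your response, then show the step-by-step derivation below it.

v0:inf,v1:22,v2:11,v3:40,v4:0,v5:inf

step 1: dist = v0:inf,v1:inf,v2:11,v3:inf,v4:0,v5:inf
step 2: dist = v0:inf,v1:22,v2:11,v3:inf,v4:0,v5:inf
step 3: dist = v0:inf,v1:22,v2:11,v3:40,v4:0,v5:inf
step 4: dist = v0:inf,v1:22,v2:11,v3:40,v4:0,v5:inf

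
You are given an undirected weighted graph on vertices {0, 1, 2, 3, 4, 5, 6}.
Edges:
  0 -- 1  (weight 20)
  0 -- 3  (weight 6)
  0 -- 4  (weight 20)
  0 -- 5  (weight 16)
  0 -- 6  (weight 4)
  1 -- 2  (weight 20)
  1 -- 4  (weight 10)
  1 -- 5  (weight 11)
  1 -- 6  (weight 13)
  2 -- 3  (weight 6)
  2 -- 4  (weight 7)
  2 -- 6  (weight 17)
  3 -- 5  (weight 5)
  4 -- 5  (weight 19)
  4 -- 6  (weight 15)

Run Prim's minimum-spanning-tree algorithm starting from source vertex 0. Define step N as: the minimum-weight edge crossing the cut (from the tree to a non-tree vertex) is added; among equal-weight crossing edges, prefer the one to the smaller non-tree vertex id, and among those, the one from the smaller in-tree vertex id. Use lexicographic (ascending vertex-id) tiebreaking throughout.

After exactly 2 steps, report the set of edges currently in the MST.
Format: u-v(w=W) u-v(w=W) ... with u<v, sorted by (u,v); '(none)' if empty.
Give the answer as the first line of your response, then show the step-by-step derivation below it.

0-3(w=6) 0-6(w=4)

step 1: add edge 0-6 (w=4); MST = {0-6(w=4)}
step 2: add edge 0-3 (w=6); MST = {0-3(w=6) 0-6(w=4)}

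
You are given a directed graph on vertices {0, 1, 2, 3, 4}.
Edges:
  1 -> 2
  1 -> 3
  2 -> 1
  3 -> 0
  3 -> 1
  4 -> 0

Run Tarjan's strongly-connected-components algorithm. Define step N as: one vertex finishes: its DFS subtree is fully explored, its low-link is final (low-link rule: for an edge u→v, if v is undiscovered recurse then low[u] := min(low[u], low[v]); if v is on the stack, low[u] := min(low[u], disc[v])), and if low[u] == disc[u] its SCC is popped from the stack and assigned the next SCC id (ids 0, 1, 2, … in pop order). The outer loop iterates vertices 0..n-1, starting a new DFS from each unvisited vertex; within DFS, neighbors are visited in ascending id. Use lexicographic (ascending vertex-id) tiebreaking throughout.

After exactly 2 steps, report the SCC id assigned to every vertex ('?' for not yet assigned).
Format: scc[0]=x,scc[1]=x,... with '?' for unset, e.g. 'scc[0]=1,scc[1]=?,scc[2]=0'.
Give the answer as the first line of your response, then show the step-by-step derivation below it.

scc[0]=0,scc[1]=?,scc[2]=?,scc[3]=?,scc[4]=?

step 1: low=(low[0]=0,low[1]=?,low[2]=?,low[3]=?,low[4]=?); scc=(scc[0]=0,scc[1]=?,scc[2]=?,scc[3]=?,scc[4]=?)
step 2: low=(low[0]=0,low[1]=1,low[2]=1,low[3]=?,low[4]=?); scc=(scc[0]=0,scc[1]=?,scc[2]=?,scc[3]=?,scc[4]=?)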